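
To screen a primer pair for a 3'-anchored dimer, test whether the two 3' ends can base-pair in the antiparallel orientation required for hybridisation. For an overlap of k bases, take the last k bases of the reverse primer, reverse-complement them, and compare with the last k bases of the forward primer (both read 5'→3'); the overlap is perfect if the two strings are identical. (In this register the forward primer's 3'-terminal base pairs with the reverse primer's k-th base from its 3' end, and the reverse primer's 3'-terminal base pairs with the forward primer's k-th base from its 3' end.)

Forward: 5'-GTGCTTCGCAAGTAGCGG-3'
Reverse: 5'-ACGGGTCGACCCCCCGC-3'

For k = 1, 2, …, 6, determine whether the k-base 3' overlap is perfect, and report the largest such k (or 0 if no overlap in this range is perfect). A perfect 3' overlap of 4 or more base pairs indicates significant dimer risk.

Last 6 bases (5'→3') — forward …TAGCGG, reverse …CCCCGC.
Reverse complement of the reverse primer's last 6 bases: GCGGGG; its first k bases are the reverse complement of the reverse primer's last k bases, so a perfect k-base overlap needs the forward primer's last k bases to equal them.
Comparing (forward last k vs required): k=1: G vs G ✓; k=2: GG vs GC ✗; k=3: CGG vs GCG ✗; k=4: GCGG vs GCGG ✓; k=5: AGCGG vs GCGGG ✗; k=6: TAGCGG vs GCGGGG ✗.
Perfect overlaps at k = 1, 4; the largest is 4.

Longest perfect overlap: 4 complementary base pairs; significant dimer risk (threshold 4).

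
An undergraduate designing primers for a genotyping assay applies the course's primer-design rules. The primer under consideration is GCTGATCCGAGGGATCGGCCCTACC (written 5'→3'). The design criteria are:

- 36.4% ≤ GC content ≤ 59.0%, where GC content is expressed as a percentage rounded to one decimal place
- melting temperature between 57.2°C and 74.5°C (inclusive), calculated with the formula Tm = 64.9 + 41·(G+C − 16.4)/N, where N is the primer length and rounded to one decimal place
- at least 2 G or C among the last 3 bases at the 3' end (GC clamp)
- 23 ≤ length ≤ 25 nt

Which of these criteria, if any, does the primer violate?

Base counts: A=4, T=4, G=8, C=9 (length 25).
GC content: GC 17/25 = 68.0%, outside 36.4–59.0% ✗
Tm: Tm = 64.9 + 41·(17 − 16.4)/25 = 65.9°C ✓
GC clamp: 3' end ACC has 2 G/C ✓
length: length 25 ✓

Fails: GC content.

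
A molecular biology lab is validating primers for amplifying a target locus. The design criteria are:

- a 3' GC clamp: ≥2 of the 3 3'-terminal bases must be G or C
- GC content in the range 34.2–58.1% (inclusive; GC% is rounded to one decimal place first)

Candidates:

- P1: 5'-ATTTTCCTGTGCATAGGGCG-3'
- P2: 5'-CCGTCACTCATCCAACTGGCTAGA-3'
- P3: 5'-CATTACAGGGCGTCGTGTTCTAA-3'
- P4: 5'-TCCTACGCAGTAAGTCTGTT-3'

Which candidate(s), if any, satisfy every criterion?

P1 only.

P1 (20 nt, A=3 T=7 G=6 C=4): 3' end GCG has 3 G/C ✓; GC 10/20 = 50.0% ✓ — passes.
P2 (24 nt, A=6 T=5 G=4 C=9): 3' end AGA has 1 G/C, need ≥2 ✗; GC 13/24 = 54.2% ✓ — fails.
P3 (23 nt, A=5 T=7 G=6 C=5): 3' end TAA has 0 G/C, need ≥2 ✗; GC 11/23 = 47.8% ✓ — fails.
P4 (20 nt, A=4 T=7 G=4 C=5): 3' end GTT has 1 G/C, need ≥2 ✗; GC 9/20 = 45.0% ✓ — fails.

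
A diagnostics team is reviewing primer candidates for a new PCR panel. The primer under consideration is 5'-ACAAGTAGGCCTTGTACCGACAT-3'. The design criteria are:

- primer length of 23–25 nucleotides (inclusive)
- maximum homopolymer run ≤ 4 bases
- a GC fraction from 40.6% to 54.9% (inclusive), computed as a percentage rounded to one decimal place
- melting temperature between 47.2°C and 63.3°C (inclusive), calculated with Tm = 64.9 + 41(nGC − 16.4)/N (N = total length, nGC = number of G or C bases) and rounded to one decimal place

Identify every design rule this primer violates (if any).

Meets all criteria.

Base counts: A=7, T=5, G=5, C=6 (length 23).
length: length 23 ✓
homopolymer run: longest run = 2 ✓
GC content: GC 11/23 = 47.8% ✓
Tm: Tm = 64.9 + 41·(11 − 16.4)/23 = 55.3°C ✓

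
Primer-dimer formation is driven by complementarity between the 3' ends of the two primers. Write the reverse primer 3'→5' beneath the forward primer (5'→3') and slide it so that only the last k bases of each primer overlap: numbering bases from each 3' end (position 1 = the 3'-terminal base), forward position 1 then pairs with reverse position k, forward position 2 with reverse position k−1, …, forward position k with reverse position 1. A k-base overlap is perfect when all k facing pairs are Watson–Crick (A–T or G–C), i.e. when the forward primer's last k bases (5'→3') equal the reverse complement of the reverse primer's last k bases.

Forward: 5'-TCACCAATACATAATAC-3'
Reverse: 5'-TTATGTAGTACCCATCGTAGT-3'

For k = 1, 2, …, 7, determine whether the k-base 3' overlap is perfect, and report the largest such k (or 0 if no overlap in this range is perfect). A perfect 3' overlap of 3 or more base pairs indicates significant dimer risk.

Longest perfect overlap: 2 complementary base pairs; below the dimer-risk threshold (threshold 3).

Last 7 bases (5'→3') — forward …ATAATAC, reverse …TCGTAGT.
Reverse complement of the reverse primer's last 7 bases: ACTACGA; its first k bases are the reverse complement of the reverse primer's last k bases, so a perfect k-base overlap needs the forward primer's last k bases to equal them.
Comparing (forward last k vs required): k=1: C vs A ✗; k=2: AC vs AC ✓; k=3: TAC vs ACT ✗; k=4: ATAC vs ACTA ✗; k=5: AATAC vs ACTAC ✗; k=6: TAATAC vs ACTACG ✗; k=7: ATAATAC vs ACTACGA ✗.
Only k = 2 is perfect, so the longest perfect 3' overlap is 2.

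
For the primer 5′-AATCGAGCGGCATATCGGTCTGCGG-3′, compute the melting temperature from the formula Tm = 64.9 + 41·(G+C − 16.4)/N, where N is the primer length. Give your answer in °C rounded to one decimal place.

62.6°C

Base counts: A=5, T=5, G=9, C=6; G+C = 15, N = 25.
Tm = 64.9 + 41·(15 − 16.4)/25 = 64.9 + -57.40/25 = 62.6°C.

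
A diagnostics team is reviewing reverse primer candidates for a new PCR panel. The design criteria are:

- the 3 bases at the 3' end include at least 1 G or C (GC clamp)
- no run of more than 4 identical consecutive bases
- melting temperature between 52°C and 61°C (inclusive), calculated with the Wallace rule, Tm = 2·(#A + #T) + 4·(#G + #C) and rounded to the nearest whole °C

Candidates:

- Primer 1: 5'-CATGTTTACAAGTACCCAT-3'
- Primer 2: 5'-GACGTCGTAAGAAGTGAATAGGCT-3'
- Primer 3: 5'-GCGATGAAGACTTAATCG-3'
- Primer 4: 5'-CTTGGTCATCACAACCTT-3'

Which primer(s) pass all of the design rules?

Primer 1 (19 nt, A=6 T=6 G=2 C=5): 3' end CAT has 1 G/C ✓; longest run = 3 ✓; Tm = 2·12 + 4·7 = 52°C ✓ — passes.
Primer 2 (24 nt, A=8 T=5 G=8 C=3): 3' end GCT has 2 G/C ✓; longest run = 2 ✓; Tm = 2·13 + 4·11 = 70°C, outside 52–61°C ✗ — fails.
Primer 3 (18 nt, A=6 T=4 G=5 C=3): 3' end TCG has 2 G/C ✓; longest run = 2 ✓; Tm = 2·10 + 4·8 = 52°C ✓ — passes.
Primer 4 (18 nt, A=4 T=6 G=2 C=6): 3' end CTT has 1 G/C ✓; longest run = 2 ✓; Tm = 2·10 + 4·8 = 52°C ✓ — passes.

Primer 1, Primer 3 and Primer 4.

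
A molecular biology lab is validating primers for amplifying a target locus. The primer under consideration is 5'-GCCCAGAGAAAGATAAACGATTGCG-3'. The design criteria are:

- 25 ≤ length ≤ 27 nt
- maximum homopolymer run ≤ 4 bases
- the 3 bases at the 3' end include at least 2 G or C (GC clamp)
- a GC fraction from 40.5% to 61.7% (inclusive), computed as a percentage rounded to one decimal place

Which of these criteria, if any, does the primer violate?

Base counts: A=10, T=3, G=7, C=5 (length 25).
length: length 25 ✓
homopolymer run: longest run = 3 ✓
GC clamp: 3' end GCG has 3 G/C ✓
GC content: GC 12/25 = 48.0% ✓

Meets all criteria.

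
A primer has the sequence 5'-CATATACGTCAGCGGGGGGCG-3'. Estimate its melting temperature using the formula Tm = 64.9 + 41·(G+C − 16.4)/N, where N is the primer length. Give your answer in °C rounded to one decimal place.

Base counts: A=4, T=3, G=9, C=5; G+C = 14, N = 21.
Tm = 64.9 + 41·(14 − 16.4)/21 = 64.9 + -98.40/21 = 60.2°C.

60.2°C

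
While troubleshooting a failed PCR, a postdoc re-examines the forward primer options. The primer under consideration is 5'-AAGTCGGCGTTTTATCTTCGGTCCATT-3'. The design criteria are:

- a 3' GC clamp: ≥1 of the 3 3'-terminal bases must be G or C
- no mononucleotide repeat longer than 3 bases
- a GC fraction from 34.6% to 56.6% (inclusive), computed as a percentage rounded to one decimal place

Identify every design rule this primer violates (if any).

Fails: GC clamp, homopolymer run.

Base counts: A=4, T=11, G=6, C=6 (length 27).
GC clamp: 3' end ATT has 0 G/C, need ≥1 ✗
homopolymer run: longest run = 4, exceeds 3 ✗
GC content: GC 12/27 = 44.4% ✓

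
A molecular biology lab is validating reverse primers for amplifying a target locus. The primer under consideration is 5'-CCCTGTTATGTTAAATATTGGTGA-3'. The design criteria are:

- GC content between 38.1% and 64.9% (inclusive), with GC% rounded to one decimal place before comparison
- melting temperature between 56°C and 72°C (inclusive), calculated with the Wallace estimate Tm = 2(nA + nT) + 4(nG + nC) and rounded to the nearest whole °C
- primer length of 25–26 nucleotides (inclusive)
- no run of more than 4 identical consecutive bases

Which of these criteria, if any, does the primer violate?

Base counts: A=6, T=10, G=5, C=3 (length 24).
GC content: GC 8/24 = 33.3%, outside 38.1–64.9% ✗
Tm: Tm = 2·16 + 4·8 = 64°C ✓
length: length 24, outside 25–26 ✗
homopolymer run: longest run = 3 ✓

Fails: GC content, length.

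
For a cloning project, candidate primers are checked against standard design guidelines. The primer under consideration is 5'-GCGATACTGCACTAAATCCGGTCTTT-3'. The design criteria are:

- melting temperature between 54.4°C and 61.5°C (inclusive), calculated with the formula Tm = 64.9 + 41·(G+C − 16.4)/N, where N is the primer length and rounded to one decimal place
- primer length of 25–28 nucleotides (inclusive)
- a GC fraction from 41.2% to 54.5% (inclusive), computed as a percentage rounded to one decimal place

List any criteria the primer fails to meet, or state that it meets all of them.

Meets all criteria.

Base counts: A=6, T=8, G=5, C=7 (length 26).
Tm: Tm = 64.9 + 41·(12 − 16.4)/26 = 58.0°C ✓
length: length 26 ✓
GC content: GC 12/26 = 46.2% ✓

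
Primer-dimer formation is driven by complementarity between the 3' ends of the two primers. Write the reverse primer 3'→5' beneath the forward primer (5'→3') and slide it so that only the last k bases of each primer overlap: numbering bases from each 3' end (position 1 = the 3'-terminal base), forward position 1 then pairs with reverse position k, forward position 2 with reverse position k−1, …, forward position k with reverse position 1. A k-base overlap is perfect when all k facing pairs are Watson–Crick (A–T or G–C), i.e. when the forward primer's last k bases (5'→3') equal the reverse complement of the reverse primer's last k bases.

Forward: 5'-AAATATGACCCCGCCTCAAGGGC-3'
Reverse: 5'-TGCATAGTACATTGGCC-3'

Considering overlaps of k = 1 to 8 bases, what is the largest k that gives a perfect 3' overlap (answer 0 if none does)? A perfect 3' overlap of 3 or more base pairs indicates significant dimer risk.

Last 8 bases (5'→3') — forward …TCAAGGGC, reverse …CATTGGCC.
Reverse complement of the reverse primer's last 8 bases: GGCCAATG; its first k bases are the reverse complement of the reverse primer's last k bases, so a perfect k-base overlap needs the forward primer's last k bases to equal them.
Comparing (forward last k vs required): k=1: C vs G ✗; k=2: GC vs GG ✗; k=3: GGC vs GGC ✓; k=4: GGGC vs GGCC ✗; k=5: AGGGC vs GGCCA ✗; k=6: AAGGGC vs GGCCAA ✗; k=7: CAAGGGC vs GGCCAAT ✗; k=8: TCAAGGGC vs GGCCAATG ✗.
Only k = 3 is perfect, so the longest perfect 3' overlap is 3.

Longest perfect overlap: 3 complementary base pairs; significant dimer risk (threshold 3).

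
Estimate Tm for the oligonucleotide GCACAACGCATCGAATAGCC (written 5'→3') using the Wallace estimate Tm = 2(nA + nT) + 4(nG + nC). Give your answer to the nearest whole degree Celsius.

62°C

Base counts: A=7, T=2, G=4, C=7 (length 20).
Tm = 2·(7+2) + 4·(4+7) = 2·9 + 4·11 = 18 + 44 = 62°C.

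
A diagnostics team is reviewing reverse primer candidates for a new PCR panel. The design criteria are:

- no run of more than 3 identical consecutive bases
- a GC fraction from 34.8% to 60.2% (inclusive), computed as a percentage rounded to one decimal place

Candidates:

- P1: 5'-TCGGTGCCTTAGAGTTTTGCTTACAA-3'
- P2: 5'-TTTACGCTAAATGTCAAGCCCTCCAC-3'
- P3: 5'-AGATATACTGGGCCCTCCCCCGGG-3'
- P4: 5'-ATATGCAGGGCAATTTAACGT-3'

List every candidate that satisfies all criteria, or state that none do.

P2 and P4.

P1 (26 nt, A=5 T=10 G=6 C=5): longest run = 4, exceeds 3 ✗; GC 11/26 = 42.3% ✓ — fails.
P2 (26 nt, A=7 T=7 G=3 C=9): longest run = 3 ✓; GC 12/26 = 46.2% ✓ — passes.
P3 (24 nt, A=4 T=4 G=7 C=9): longest run = 5, exceeds 3 ✗; GC 16/24 = 66.7%, outside 34.8–60.2% ✗ — fails.
P4 (21 nt, A=7 T=6 G=5 C=3): longest run = 3 ✓; GC 8/21 = 38.1% ✓ — passes.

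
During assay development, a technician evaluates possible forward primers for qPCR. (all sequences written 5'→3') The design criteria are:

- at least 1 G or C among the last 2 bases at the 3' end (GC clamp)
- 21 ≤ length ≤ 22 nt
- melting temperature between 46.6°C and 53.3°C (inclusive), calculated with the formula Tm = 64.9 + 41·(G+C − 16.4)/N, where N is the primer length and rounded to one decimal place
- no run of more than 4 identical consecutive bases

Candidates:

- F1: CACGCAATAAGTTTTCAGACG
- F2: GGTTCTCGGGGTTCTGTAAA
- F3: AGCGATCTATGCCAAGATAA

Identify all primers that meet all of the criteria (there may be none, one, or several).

F1 only.

F1 (21 nt, A=7 T=5 G=4 C=5): 3' end CG has 2 G/C ✓; length 21 ✓; Tm = 64.9 + 41·(9 − 16.4)/21 = 50.5°C ✓; longest run = 4 ✓ — passes.
F2 (20 nt, A=3 T=7 G=7 C=3): 3' end AA has 0 G/C, need ≥1 ✗; length 20, outside 21–22 ✗; Tm = 64.9 + 41·(10 − 16.4)/20 = 51.8°C ✓; longest run = 4 ✓ — fails.
F3 (20 nt, A=8 T=4 G=4 C=4): 3' end AA has 0 G/C, need ≥1 ✗; length 20, outside 21–22 ✗; Tm = 64.9 + 41·(8 − 16.4)/20 = 47.7°C ✓; longest run = 2 ✓ — fails.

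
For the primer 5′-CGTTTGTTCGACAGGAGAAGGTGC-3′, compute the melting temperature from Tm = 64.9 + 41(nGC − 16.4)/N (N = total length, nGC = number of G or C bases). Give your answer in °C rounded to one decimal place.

59.1°C

Base counts: A=5, T=6, G=9, C=4; G+C = 13, N = 24.
Tm = 64.9 + 41·(13 − 16.4)/24 = 64.9 + -139.40/24 = 59.1°C.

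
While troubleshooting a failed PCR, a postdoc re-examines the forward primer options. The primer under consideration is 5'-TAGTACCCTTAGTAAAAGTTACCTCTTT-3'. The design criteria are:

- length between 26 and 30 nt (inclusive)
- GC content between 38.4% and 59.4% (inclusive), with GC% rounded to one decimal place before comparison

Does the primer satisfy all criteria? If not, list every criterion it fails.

Fails: GC content.

Base counts: A=8, T=11, G=3, C=6 (length 28).
length: length 28 ✓
GC content: GC 9/28 = 32.1%, outside 38.4–59.4% ✗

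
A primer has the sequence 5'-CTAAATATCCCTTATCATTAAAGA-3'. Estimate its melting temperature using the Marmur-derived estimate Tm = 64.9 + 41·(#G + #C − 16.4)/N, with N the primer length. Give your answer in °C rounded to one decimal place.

47.1°C

Base counts: A=10, T=8, G=1, C=5; G+C = 6, N = 24.
Tm = 64.9 + 41·(6 − 16.4)/24 = 64.9 + -426.40/24 = 47.1°C.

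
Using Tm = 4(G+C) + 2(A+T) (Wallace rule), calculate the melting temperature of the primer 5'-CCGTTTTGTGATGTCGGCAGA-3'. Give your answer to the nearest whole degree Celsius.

64°C

Base counts: A=3, T=7, G=7, C=4 (length 21).
Tm = 2·(3+7) + 4·(7+4) = 2·10 + 4·11 = 20 + 44 = 64°C.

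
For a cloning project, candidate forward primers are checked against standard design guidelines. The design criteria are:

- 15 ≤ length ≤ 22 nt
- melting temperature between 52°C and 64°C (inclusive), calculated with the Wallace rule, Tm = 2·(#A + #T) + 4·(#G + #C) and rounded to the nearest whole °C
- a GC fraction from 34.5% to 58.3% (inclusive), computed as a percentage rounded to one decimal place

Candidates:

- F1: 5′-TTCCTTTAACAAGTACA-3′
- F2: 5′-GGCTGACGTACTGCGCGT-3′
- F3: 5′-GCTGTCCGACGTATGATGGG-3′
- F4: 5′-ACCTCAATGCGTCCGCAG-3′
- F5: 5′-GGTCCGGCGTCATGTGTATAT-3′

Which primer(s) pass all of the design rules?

F5 only.

F1 (17 nt, A=6 T=6 G=1 C=4): length 17 ✓; Tm = 2·12 + 4·5 = 44°C, outside 52–64°C ✗; GC 5/17 = 29.4%, outside 34.5–58.3% ✗ — fails.
F2 (18 nt, A=2 T=4 G=7 C=5): length 18 ✓; Tm = 2·6 + 4·12 = 60°C ✓; GC 12/18 = 66.7%, outside 34.5–58.3% ✗ — fails.
F3 (20 nt, A=3 T=5 G=8 C=4): length 20 ✓; Tm = 2·8 + 4·12 = 64°C ✓; GC 12/20 = 60.0%, outside 34.5–58.3% ✗ — fails.
F4 (18 nt, A=4 T=3 G=4 C=7): length 18 ✓; Tm = 2·7 + 4·11 = 58°C ✓; GC 11/18 = 61.1%, outside 34.5–58.3% ✗ — fails.
F5 (21 nt, A=3 T=7 G=7 C=4): length 21 ✓; Tm = 2·10 + 4·11 = 64°C ✓; GC 11/21 = 52.4% ✓ — passes.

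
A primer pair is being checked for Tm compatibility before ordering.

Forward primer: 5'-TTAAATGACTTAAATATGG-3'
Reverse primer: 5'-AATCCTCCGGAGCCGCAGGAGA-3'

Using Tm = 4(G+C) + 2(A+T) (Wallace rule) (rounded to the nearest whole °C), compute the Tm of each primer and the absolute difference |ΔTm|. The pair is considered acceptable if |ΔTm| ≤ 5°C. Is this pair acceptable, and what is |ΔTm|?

|ΔTm| = 26°C; the pair is not acceptable.

Forward: A=8 T=7 G=3 C=1 → Tm = 2·15 + 4·4 = 46°C.
Reverse: A=6 T=2 G=7 C=7 → Tm = 2·8 + 4·14 = 72°C.
|ΔTm| = |46 − 72| = 26°C, > 5°C.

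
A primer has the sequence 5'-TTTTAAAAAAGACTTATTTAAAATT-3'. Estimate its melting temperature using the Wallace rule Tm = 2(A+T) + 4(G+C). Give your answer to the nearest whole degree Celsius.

Base counts: A=12, T=11, G=1, C=1 (length 25).
Tm = 2·(12+11) + 4·(1+1) = 2·23 + 4·2 = 46 + 8 = 54°C.

54°C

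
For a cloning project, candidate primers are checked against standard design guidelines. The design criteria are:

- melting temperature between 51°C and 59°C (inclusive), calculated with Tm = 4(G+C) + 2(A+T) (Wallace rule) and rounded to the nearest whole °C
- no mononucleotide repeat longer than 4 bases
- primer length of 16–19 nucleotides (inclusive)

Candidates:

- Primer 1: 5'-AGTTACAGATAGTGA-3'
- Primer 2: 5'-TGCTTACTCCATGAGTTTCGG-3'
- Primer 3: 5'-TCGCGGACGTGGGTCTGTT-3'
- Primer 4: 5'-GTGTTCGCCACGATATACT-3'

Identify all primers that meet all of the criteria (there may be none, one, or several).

Primer 1 (15 nt, A=6 T=4 G=4 C=1): Tm = 2·10 + 4·5 = 40°C, outside 51–59°C ✗; longest run = 2 ✓; length 15, outside 16–19 ✗ — fails.
Primer 2 (21 nt, A=3 T=8 G=5 C=5): Tm = 2·11 + 4·10 = 62°C, outside 51–59°C ✗; longest run = 3 ✓; length 21, outside 16–19 ✗ — fails.
Primer 3 (19 nt, A=1 T=6 G=8 C=4): Tm = 2·7 + 4·12 = 62°C, outside 51–59°C ✗; longest run = 3 ✓; length 19 ✓ — fails.
Primer 4 (19 nt, A=4 T=6 G=4 C=5): Tm = 2·10 + 4·9 = 56°C ✓; longest run = 2 ✓; length 19 ✓ — passes.

Primer 4 only.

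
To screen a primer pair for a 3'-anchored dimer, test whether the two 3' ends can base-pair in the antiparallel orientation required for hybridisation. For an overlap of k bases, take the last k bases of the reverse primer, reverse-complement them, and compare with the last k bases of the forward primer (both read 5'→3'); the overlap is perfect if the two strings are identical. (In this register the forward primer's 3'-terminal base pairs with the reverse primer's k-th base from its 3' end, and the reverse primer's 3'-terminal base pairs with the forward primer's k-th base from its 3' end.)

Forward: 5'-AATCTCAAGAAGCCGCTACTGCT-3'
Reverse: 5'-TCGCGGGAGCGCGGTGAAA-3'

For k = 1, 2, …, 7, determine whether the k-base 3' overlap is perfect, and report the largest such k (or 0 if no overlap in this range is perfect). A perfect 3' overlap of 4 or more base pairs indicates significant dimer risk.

Last 7 bases (5'→3') — forward …TACTGCT, reverse …GGTGAAA.
Reverse complement of the reverse primer's last 7 bases: TTTCACC; its first k bases are the reverse complement of the reverse primer's last k bases, so a perfect k-base overlap needs the forward primer's last k bases to equal them.
Comparing (forward last k vs required): k=1: T vs T ✓; k=2: CT vs TT ✗; k=3: GCT vs TTT ✗; k=4: TGCT vs TTTC ✗; k=5: CTGCT vs TTTCA ✗; k=6: ACTGCT vs TTTCAC ✗; k=7: TACTGCT vs TTTCACC ✗.
Only k = 1 is perfect, so the longest perfect 3' overlap is 1.

Longest perfect overlap: 1 complementary base pair; below the dimer-risk threshold (threshold 4).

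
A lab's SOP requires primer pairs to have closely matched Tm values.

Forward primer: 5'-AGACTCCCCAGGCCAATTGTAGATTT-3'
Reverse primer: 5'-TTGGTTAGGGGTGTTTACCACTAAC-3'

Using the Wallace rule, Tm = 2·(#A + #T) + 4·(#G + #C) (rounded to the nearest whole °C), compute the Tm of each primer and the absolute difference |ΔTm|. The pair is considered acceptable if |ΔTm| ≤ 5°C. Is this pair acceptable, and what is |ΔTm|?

|ΔTm| = 4°C; the pair is acceptable.

Forward: A=7 T=7 G=5 C=7 → Tm = 2·14 + 4·12 = 76°C.
Reverse: A=5 T=9 G=7 C=4 → Tm = 2·14 + 4·11 = 72°C.
|ΔTm| = |76 − 72| = 4°C, ≤ 5°C.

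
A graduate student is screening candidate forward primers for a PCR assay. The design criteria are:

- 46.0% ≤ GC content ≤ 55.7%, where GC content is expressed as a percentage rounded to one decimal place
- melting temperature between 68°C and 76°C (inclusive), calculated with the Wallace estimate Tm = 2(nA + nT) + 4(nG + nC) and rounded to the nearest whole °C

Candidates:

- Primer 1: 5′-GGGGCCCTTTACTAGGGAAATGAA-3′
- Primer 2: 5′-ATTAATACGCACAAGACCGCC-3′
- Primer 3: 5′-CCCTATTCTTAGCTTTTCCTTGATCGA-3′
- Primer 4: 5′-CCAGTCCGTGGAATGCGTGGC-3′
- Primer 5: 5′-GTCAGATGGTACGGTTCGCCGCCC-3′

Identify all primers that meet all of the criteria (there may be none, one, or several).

Primer 1 only.

Primer 1 (24 nt, A=7 T=5 G=8 C=4): GC 12/24 = 50.0% ✓; Tm = 2·12 + 4·12 = 72°C ✓ — passes.
Primer 2 (21 nt, A=8 T=3 G=3 C=7): GC 10/21 = 47.6% ✓; Tm = 2·11 + 4·10 = 62°C, outside 68–76°C ✗ — fails.
Primer 3 (27 nt, A=4 T=12 G=3 C=8): GC 11/27 = 40.7%, outside 46.0–55.7% ✗; Tm = 2·16 + 4·11 = 76°C ✓ — fails.
Primer 4 (21 nt, A=3 T=4 G=8 C=6): GC 14/21 = 66.7%, outside 46.0–55.7% ✗; Tm = 2·7 + 4·14 = 70°C ✓ — fails.
Primer 5 (24 nt, A=3 T=5 G=8 C=8): GC 16/24 = 66.7%, outside 46.0–55.7% ✗; Tm = 2·8 + 4·16 = 80°C, outside 68–76°C ✗ — fails.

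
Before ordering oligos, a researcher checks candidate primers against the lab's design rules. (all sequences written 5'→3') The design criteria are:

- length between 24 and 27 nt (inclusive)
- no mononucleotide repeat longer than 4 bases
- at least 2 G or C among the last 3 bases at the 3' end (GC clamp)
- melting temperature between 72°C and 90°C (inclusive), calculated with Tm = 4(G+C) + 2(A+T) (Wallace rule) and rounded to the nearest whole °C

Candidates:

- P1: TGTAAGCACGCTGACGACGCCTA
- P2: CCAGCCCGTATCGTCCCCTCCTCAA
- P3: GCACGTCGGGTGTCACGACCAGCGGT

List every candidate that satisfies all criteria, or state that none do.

P1 (23 nt, A=6 T=4 G=6 C=7): length 23, outside 24–27 ✗; longest run = 2 ✓; 3' end CTA has 1 G/C, need ≥2 ✗; Tm = 2·10 + 4·13 = 72°C ✓ — fails.
P2 (25 nt, A=4 T=5 G=3 C=13): length 25 ✓; longest run = 4 ✓; 3' end CAA has 1 G/C, need ≥2 ✗; Tm = 2·9 + 4·16 = 82°C ✓ — fails.
P3 (26 nt, A=4 T=4 G=10 C=8): length 26 ✓; longest run = 3 ✓; 3' end GGT has 2 G/C ✓; Tm = 2·8 + 4·18 = 88°C ✓ — passes.

P3 only.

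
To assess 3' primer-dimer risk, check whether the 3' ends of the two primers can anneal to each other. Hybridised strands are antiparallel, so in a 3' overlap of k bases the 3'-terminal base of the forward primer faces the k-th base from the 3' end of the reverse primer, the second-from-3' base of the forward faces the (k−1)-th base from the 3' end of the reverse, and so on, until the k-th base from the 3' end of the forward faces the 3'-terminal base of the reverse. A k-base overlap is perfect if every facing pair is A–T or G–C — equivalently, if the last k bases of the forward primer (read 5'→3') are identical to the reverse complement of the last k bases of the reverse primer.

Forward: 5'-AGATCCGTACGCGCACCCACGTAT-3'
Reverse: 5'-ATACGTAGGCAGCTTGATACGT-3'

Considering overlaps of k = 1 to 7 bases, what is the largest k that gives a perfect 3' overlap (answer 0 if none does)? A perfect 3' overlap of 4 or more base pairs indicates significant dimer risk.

Last 7 bases (5'→3') — forward …CACGTAT, reverse …GATACGT.
Reverse complement of the reverse primer's last 7 bases: ACGTATC; its first k bases are the reverse complement of the reverse primer's last k bases, so a perfect k-base overlap needs the forward primer's last k bases to equal them.
Comparing (forward last k vs required): k=1: T vs A ✗; k=2: AT vs AC ✗; k=3: TAT vs ACG ✗; k=4: GTAT vs ACGT ✗; k=5: CGTAT vs ACGTA ✗; k=6: ACGTAT vs ACGTAT ✓; k=7: CACGTAT vs ACGTATC ✗.
Only k = 6 is perfect, so the longest perfect 3' overlap is 6.

Longest perfect overlap: 6 complementary base pairs; significant dimer risk (threshold 4).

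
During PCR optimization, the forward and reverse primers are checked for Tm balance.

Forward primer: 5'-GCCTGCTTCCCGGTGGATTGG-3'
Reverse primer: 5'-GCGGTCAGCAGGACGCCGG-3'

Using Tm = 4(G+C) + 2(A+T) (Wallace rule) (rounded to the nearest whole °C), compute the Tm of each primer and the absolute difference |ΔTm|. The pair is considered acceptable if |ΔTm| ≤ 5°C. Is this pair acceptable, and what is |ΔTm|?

|ΔTm| = 2°C; the pair is acceptable.

Forward: A=1 T=6 G=8 C=6 → Tm = 2·7 + 4·14 = 70°C.
Reverse: A=3 T=1 G=9 C=6 → Tm = 2·4 + 4·15 = 68°C.
|ΔTm| = |70 − 68| = 2°C, ≤ 5°C.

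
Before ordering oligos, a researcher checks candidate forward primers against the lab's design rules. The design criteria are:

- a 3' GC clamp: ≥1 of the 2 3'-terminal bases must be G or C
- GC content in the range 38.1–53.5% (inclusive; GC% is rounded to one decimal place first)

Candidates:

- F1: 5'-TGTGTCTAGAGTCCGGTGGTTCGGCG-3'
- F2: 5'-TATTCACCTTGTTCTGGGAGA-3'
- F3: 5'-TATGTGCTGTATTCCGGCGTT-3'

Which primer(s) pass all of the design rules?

F1 (26 nt, A=2 T=8 G=11 C=5): 3' end CG has 2 G/C ✓; GC 16/26 = 61.5%, outside 38.1–53.5% ✗ — fails.
F2 (21 nt, A=4 T=8 G=5 C=4): 3' end GA has 1 G/C ✓; GC 9/21 = 42.9% ✓ — passes.
F3 (21 nt, A=2 T=9 G=6 C=4): 3' end TT has 0 G/C, need ≥1 ✗; GC 10/21 = 47.6% ✓ — fails.

F2 only.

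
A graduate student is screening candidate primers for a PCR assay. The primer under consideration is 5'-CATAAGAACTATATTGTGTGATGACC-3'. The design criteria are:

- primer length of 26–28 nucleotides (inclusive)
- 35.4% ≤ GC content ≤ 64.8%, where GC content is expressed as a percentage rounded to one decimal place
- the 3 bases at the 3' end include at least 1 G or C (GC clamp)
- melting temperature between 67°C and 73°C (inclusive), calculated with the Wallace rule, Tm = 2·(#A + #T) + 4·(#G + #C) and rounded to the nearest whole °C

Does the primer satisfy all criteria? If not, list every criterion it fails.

Fails: GC content.

Base counts: A=9, T=8, G=5, C=4 (length 26).
length: length 26 ✓
GC content: GC 9/26 = 34.6%, outside 35.4–64.8% ✗
GC clamp: 3' end ACC has 2 G/C ✓
Tm: Tm = 2·17 + 4·9 = 70°C ✓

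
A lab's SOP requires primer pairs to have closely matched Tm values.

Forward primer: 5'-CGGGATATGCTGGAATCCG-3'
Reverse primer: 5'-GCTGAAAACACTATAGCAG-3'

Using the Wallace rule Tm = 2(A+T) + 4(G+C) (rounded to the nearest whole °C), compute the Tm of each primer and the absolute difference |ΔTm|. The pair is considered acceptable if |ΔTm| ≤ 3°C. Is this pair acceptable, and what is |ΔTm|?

|ΔTm| = 6°C; the pair is not acceptable.

Forward: A=4 T=4 G=7 C=4 → Tm = 2·8 + 4·11 = 60°C.
Reverse: A=8 T=3 G=4 C=4 → Tm = 2·11 + 4·8 = 54°C.
|ΔTm| = |60 − 54| = 6°C, > 3°C.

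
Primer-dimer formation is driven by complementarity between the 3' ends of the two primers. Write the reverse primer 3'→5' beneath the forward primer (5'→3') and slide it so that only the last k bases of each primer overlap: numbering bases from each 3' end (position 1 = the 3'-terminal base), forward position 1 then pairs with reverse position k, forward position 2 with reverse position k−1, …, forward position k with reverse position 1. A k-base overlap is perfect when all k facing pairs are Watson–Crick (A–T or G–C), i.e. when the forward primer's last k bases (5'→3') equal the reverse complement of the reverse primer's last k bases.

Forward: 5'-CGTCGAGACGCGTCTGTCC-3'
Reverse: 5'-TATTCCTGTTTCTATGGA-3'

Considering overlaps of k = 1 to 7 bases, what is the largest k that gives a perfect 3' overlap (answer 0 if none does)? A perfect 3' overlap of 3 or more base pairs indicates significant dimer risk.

Longest perfect overlap: 3 complementary base pairs; significant dimer risk (threshold 3).

Last 7 bases (5'→3') — forward …TCTGTCC, reverse …CTATGGA.
Reverse complement of the reverse primer's last 7 bases: TCCATAG; its first k bases are the reverse complement of the reverse primer's last k bases, so a perfect k-base overlap needs the forward primer's last k bases to equal them.
Comparing (forward last k vs required): k=1: C vs T ✗; k=2: CC vs TC ✗; k=3: TCC vs TCC ✓; k=4: GTCC vs TCCA ✗; k=5: TGTCC vs TCCAT ✗; k=6: CTGTCC vs TCCATA ✗; k=7: TCTGTCC vs TCCATAG ✗.
Only k = 3 is perfect, so the longest perfect 3' overlap is 3.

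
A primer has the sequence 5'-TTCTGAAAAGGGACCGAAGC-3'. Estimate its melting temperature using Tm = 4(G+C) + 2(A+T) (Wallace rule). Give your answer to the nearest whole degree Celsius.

60°C

Base counts: A=7, T=3, G=6, C=4 (length 20).
Tm = 2·(7+3) + 4·(6+4) = 2·10 + 4·10 = 20 + 40 = 60°C.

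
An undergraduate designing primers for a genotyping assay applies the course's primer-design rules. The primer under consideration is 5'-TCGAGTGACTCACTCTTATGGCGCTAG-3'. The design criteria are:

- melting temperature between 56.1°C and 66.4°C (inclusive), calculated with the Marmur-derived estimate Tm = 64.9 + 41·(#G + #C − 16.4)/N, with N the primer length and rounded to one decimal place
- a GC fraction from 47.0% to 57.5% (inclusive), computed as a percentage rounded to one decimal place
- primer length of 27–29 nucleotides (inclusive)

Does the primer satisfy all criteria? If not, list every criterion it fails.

Base counts: A=5, T=8, G=7, C=7 (length 27).
Tm: Tm = 64.9 + 41·(14 − 16.4)/27 = 61.3°C ✓
GC content: GC 14/27 = 51.9% ✓
length: length 27 ✓

Meets all criteria.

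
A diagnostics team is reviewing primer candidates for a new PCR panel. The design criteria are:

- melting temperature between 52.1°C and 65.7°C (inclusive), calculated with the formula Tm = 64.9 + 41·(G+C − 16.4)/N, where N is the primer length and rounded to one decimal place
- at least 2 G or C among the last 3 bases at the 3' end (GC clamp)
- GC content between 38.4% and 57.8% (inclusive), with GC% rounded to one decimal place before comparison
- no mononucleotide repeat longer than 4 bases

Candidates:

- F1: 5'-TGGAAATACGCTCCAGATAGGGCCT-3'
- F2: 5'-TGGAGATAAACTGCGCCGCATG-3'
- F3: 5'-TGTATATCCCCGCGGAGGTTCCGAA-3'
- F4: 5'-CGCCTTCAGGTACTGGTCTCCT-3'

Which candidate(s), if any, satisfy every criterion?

F1 only.

F1 (25 nt, A=7 T=5 G=7 C=6): Tm = 64.9 + 41·(13 − 16.4)/25 = 59.3°C ✓; 3' end CCT has 2 G/C ✓; GC 13/25 = 52.0% ✓; longest run = 3 ✓ — passes.
F2 (22 nt, A=6 T=4 G=7 C=5): Tm = 64.9 + 41·(12 − 16.4)/22 = 56.7°C ✓; 3' end ATG has 1 G/C, need ≥2 ✗; GC 12/22 = 54.5% ✓; longest run = 3 ✓ — fails.
F3 (25 nt, A=5 T=6 G=7 C=7): Tm = 64.9 + 41·(14 − 16.4)/25 = 61.0°C ✓; 3' end GAA has 1 G/C, need ≥2 ✗; GC 14/25 = 56.0% ✓; longest run = 4 ✓ — fails.
F4 (22 nt, A=2 T=7 G=5 C=8): Tm = 64.9 + 41·(13 − 16.4)/22 = 58.6°C ✓; 3' end CCT has 2 G/C ✓; GC 13/22 = 59.1%, outside 38.4–57.8% ✗; longest run = 2 ✓ — fails.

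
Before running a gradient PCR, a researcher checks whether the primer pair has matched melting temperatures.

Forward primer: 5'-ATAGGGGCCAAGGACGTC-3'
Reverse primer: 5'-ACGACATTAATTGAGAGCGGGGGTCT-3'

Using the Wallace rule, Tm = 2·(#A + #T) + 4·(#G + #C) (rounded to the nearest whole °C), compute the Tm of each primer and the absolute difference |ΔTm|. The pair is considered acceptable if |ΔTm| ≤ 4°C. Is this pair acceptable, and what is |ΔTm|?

Forward: A=5 T=2 G=7 C=4 → Tm = 2·7 + 4·11 = 58°C.
Reverse: A=7 T=6 G=9 C=4 → Tm = 2·13 + 4·13 = 78°C.
|ΔTm| = |58 − 78| = 20°C, > 4°C.

|ΔTm| = 20°C; the pair is not acceptable.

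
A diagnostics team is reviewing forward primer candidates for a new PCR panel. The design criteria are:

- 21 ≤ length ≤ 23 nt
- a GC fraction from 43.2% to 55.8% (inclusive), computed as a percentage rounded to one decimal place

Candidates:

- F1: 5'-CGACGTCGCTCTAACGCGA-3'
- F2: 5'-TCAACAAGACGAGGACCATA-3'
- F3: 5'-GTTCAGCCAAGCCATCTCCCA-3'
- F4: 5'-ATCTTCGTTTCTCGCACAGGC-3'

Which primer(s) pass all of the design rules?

F4 only.

F1 (19 nt, A=4 T=3 G=5 C=7): length 19, outside 21–23 ✗; GC 12/19 = 63.2%, outside 43.2–55.8% ✗ — fails.
F2 (20 nt, A=9 T=2 G=4 C=5): length 20, outside 21–23 ✗; GC 9/20 = 45.0% ✓ — fails.
F3 (21 nt, A=5 T=4 G=3 C=9): length 21 ✓; GC 12/21 = 57.1%, outside 43.2–55.8% ✗ — fails.
F4 (21 nt, A=3 T=7 G=4 C=7): length 21 ✓; GC 11/21 = 52.4% ✓ — passes.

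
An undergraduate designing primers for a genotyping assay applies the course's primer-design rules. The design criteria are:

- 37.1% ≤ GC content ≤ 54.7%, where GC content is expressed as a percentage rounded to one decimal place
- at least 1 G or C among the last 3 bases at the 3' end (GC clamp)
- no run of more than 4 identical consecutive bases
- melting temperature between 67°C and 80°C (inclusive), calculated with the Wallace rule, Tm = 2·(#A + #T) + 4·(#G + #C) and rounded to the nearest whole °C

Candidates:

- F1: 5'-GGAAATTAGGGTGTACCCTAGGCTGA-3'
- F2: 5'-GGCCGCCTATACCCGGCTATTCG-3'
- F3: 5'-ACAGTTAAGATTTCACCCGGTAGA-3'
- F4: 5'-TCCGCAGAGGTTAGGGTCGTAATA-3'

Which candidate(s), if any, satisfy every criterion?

F1 and F3.

F1 (26 nt, A=7 T=6 G=9 C=4): GC 13/26 = 50.0% ✓; 3' end TGA has 1 G/C ✓; longest run = 3 ✓; Tm = 2·13 + 4·13 = 78°C ✓ — passes.
F2 (23 nt, A=3 T=5 G=6 C=9): GC 15/23 = 65.2%, outside 37.1–54.7% ✗; 3' end TCG has 2 G/C ✓; longest run = 3 ✓; Tm = 2·8 + 4·15 = 76°C ✓ — fails.
F3 (24 nt, A=8 T=6 G=5 C=5): GC 10/24 = 41.7% ✓; 3' end AGA has 1 G/C ✓; longest run = 3 ✓; Tm = 2·14 + 4·10 = 68°C ✓ — passes.
F4 (24 nt, A=6 T=6 G=8 C=4): GC 12/24 = 50.0% ✓; 3' end ATA has 0 G/C, need ≥1 ✗; longest run = 3 ✓; Tm = 2·12 + 4·12 = 72°C ✓ — fails.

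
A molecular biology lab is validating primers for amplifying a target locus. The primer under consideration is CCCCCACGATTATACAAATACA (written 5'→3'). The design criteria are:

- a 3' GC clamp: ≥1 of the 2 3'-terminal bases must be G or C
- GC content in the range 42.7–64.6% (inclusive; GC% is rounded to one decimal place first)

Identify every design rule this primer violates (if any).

Fails: GC content.

Base counts: A=9, T=4, G=1, C=8 (length 22).
GC clamp: 3' end CA has 1 G/C ✓
GC content: GC 9/22 = 40.9%, outside 42.7–64.6% ✗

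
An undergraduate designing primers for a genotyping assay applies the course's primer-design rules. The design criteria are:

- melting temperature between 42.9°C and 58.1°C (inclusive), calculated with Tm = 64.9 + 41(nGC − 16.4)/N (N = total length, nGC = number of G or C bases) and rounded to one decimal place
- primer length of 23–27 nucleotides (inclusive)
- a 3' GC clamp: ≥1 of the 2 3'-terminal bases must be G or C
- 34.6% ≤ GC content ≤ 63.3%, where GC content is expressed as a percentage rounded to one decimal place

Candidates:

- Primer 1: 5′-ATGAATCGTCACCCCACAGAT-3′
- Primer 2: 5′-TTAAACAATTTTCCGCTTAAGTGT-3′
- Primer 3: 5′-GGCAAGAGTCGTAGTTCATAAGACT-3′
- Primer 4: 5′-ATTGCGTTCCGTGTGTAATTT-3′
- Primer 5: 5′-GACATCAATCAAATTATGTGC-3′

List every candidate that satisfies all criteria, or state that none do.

Primer 1 (21 nt, A=7 T=4 G=3 C=7): Tm = 64.9 + 41·(10 − 16.4)/21 = 52.4°C ✓; length 21, outside 23–27 ✗; 3' end AT has 0 G/C, need ≥1 ✗; GC 10/21 = 47.6% ✓ — fails.
Primer 2 (24 nt, A=7 T=10 G=3 C=4): Tm = 64.9 + 41·(7 − 16.4)/24 = 48.8°C ✓; length 24 ✓; 3' end GT has 1 G/C ✓; GC 7/24 = 29.2%, outside 34.6–63.3% ✗ — fails.
Primer 3 (25 nt, A=8 T=6 G=7 C=4): Tm = 64.9 + 41·(11 − 16.4)/25 = 56.0°C ✓; length 25 ✓; 3' end CT has 1 G/C ✓; GC 11/25 = 44.0% ✓ — passes.
Primer 4 (21 nt, A=3 T=10 G=5 C=3): Tm = 64.9 + 41·(8 − 16.4)/21 = 48.5°C ✓; length 21, outside 23–27 ✗; 3' end TT has 0 G/C, need ≥1 ✗; GC 8/21 = 38.1% ✓ — fails.
Primer 5 (21 nt, A=8 T=6 G=3 C=4): Tm = 64.9 + 41·(7 − 16.4)/21 = 46.5°C ✓; length 21, outside 23–27 ✗; 3' end GC has 2 G/C ✓; GC 7/21 = 33.3%, outside 34.6–63.3% ✗ — fails.

Primer 3 only.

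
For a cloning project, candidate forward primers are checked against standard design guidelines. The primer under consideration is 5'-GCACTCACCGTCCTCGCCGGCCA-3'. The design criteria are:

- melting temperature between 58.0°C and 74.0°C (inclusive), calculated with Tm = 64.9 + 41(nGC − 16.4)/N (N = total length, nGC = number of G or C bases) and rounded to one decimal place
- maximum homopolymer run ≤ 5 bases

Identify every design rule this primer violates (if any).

Meets all criteria.

Base counts: A=3, T=3, G=5, C=12 (length 23).
Tm: Tm = 64.9 + 41·(17 − 16.4)/23 = 66.0°C ✓
homopolymer run: longest run = 2 ✓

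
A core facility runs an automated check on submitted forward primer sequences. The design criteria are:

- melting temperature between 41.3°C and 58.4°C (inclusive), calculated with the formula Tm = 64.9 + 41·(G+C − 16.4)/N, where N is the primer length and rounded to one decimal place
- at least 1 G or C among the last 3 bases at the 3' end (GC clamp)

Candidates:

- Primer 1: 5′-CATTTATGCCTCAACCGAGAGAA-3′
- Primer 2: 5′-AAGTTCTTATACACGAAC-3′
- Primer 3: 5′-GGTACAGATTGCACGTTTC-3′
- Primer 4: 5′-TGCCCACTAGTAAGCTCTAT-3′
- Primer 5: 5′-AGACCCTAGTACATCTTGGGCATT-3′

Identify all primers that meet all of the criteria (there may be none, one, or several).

Primer 1 (23 nt, A=8 T=5 G=4 C=6): Tm = 64.9 + 41·(10 − 16.4)/23 = 53.5°C ✓; 3' end GAA has 1 G/C ✓ — passes.
Primer 2 (18 nt, A=7 T=5 G=2 C=4): Tm = 64.9 + 41·(6 − 16.4)/18 = 41.2°C, outside 41.3–58.4°C ✗; 3' end AAC has 1 G/C ✓ — fails.
Primer 3 (19 nt, A=4 T=6 G=5 C=4): Tm = 64.9 + 41·(9 − 16.4)/19 = 48.9°C ✓; 3' end TTC has 1 G/C ✓ — passes.
Primer 4 (20 nt, A=5 T=6 G=3 C=6): Tm = 64.9 + 41·(9 − 16.4)/20 = 49.7°C ✓; 3' end TAT has 0 G/C, need ≥1 ✗ — fails.
Primer 5 (24 nt, A=6 T=7 G=5 C=6): Tm = 64.9 + 41·(11 − 16.4)/24 = 55.7°C ✓; 3' end ATT has 0 G/C, need ≥1 ✗ — fails.

Primer 1 and Primer 3.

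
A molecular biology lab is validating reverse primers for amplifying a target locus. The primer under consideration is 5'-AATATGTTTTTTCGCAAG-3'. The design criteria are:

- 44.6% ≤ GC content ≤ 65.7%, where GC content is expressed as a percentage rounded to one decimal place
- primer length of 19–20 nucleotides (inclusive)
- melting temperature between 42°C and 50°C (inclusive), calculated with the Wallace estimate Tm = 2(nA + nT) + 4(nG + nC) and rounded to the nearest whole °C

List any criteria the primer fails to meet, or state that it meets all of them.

Fails: GC content, length.

Base counts: A=5, T=8, G=3, C=2 (length 18).
GC content: GC 5/18 = 27.8%, outside 44.6–65.7% ✗
length: length 18, outside 19–20 ✗
Tm: Tm = 2·13 + 4·5 = 46°C ✓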